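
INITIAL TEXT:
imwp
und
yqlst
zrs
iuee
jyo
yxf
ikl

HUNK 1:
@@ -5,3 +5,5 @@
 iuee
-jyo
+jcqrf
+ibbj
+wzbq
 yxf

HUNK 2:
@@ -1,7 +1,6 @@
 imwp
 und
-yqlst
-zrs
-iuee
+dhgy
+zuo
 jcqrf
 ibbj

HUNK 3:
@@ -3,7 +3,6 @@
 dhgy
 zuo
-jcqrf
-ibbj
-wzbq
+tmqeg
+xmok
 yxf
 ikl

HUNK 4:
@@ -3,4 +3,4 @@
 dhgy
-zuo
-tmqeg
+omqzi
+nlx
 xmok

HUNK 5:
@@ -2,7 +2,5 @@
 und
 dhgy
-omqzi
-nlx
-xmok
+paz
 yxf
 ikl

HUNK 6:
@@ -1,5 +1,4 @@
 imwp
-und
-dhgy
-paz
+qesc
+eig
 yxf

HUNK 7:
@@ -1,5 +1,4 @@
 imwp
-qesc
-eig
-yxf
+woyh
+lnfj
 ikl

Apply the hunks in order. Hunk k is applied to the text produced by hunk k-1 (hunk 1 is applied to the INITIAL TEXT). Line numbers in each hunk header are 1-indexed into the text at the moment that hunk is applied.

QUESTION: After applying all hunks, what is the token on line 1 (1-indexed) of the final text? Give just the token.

Hunk 1: at line 5 remove [jyo] add [jcqrf,ibbj,wzbq] -> 10 lines: imwp und yqlst zrs iuee jcqrf ibbj wzbq yxf ikl
Hunk 2: at line 1 remove [yqlst,zrs,iuee] add [dhgy,zuo] -> 9 lines: imwp und dhgy zuo jcqrf ibbj wzbq yxf ikl
Hunk 3: at line 3 remove [jcqrf,ibbj,wzbq] add [tmqeg,xmok] -> 8 lines: imwp und dhgy zuo tmqeg xmok yxf ikl
Hunk 4: at line 3 remove [zuo,tmqeg] add [omqzi,nlx] -> 8 lines: imwp und dhgy omqzi nlx xmok yxf ikl
Hunk 5: at line 2 remove [omqzi,nlx,xmok] add [paz] -> 6 lines: imwp und dhgy paz yxf ikl
Hunk 6: at line 1 remove [und,dhgy,paz] add [qesc,eig] -> 5 lines: imwp qesc eig yxf ikl
Hunk 7: at line 1 remove [qesc,eig,yxf] add [woyh,lnfj] -> 4 lines: imwp woyh lnfj ikl
Final line 1: imwp

Answer: imwp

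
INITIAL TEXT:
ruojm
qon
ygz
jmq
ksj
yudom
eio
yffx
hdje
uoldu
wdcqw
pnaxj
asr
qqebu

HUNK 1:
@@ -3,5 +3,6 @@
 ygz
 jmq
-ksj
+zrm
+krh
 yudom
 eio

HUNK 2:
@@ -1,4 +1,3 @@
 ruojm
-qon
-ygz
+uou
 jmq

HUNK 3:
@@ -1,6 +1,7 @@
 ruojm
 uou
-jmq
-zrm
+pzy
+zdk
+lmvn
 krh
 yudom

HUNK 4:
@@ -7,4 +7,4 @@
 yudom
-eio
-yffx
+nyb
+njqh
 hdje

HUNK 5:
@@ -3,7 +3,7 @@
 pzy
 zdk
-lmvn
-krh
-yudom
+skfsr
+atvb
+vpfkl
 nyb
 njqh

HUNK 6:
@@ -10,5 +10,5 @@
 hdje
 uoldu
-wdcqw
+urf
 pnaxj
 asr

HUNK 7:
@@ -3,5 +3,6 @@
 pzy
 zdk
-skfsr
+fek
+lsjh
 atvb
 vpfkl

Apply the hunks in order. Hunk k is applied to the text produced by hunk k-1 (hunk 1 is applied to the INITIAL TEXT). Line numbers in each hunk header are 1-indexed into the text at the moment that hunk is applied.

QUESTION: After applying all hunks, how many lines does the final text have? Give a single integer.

Answer: 16

Derivation:
Hunk 1: at line 3 remove [ksj] add [zrm,krh] -> 15 lines: ruojm qon ygz jmq zrm krh yudom eio yffx hdje uoldu wdcqw pnaxj asr qqebu
Hunk 2: at line 1 remove [qon,ygz] add [uou] -> 14 lines: ruojm uou jmq zrm krh yudom eio yffx hdje uoldu wdcqw pnaxj asr qqebu
Hunk 3: at line 1 remove [jmq,zrm] add [pzy,zdk,lmvn] -> 15 lines: ruojm uou pzy zdk lmvn krh yudom eio yffx hdje uoldu wdcqw pnaxj asr qqebu
Hunk 4: at line 7 remove [eio,yffx] add [nyb,njqh] -> 15 lines: ruojm uou pzy zdk lmvn krh yudom nyb njqh hdje uoldu wdcqw pnaxj asr qqebu
Hunk 5: at line 3 remove [lmvn,krh,yudom] add [skfsr,atvb,vpfkl] -> 15 lines: ruojm uou pzy zdk skfsr atvb vpfkl nyb njqh hdje uoldu wdcqw pnaxj asr qqebu
Hunk 6: at line 10 remove [wdcqw] add [urf] -> 15 lines: ruojm uou pzy zdk skfsr atvb vpfkl nyb njqh hdje uoldu urf pnaxj asr qqebu
Hunk 7: at line 3 remove [skfsr] add [fek,lsjh] -> 16 lines: ruojm uou pzy zdk fek lsjh atvb vpfkl nyb njqh hdje uoldu urf pnaxj asr qqebu
Final line count: 16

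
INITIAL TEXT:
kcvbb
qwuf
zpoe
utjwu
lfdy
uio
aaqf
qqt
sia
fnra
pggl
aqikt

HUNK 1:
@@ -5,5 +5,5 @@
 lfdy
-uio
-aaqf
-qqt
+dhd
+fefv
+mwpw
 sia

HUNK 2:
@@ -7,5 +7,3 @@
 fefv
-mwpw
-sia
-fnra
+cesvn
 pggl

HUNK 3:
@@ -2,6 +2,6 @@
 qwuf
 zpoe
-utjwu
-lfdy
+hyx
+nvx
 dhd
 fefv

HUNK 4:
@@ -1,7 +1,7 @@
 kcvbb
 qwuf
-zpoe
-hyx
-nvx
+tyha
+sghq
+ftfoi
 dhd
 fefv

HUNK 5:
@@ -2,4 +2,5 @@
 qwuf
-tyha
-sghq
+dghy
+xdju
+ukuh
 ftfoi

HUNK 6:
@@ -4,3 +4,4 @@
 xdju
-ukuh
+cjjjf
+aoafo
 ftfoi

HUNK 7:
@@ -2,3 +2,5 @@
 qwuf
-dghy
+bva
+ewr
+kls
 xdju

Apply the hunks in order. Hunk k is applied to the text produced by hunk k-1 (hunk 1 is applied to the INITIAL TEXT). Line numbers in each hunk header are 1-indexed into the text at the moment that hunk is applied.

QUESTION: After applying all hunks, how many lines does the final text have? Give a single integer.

Hunk 1: at line 5 remove [uio,aaqf,qqt] add [dhd,fefv,mwpw] -> 12 lines: kcvbb qwuf zpoe utjwu lfdy dhd fefv mwpw sia fnra pggl aqikt
Hunk 2: at line 7 remove [mwpw,sia,fnra] add [cesvn] -> 10 lines: kcvbb qwuf zpoe utjwu lfdy dhd fefv cesvn pggl aqikt
Hunk 3: at line 2 remove [utjwu,lfdy] add [hyx,nvx] -> 10 lines: kcvbb qwuf zpoe hyx nvx dhd fefv cesvn pggl aqikt
Hunk 4: at line 1 remove [zpoe,hyx,nvx] add [tyha,sghq,ftfoi] -> 10 lines: kcvbb qwuf tyha sghq ftfoi dhd fefv cesvn pggl aqikt
Hunk 5: at line 2 remove [tyha,sghq] add [dghy,xdju,ukuh] -> 11 lines: kcvbb qwuf dghy xdju ukuh ftfoi dhd fefv cesvn pggl aqikt
Hunk 6: at line 4 remove [ukuh] add [cjjjf,aoafo] -> 12 lines: kcvbb qwuf dghy xdju cjjjf aoafo ftfoi dhd fefv cesvn pggl aqikt
Hunk 7: at line 2 remove [dghy] add [bva,ewr,kls] -> 14 lines: kcvbb qwuf bva ewr kls xdju cjjjf aoafo ftfoi dhd fefv cesvn pggl aqikt
Final line count: 14

Answer: 14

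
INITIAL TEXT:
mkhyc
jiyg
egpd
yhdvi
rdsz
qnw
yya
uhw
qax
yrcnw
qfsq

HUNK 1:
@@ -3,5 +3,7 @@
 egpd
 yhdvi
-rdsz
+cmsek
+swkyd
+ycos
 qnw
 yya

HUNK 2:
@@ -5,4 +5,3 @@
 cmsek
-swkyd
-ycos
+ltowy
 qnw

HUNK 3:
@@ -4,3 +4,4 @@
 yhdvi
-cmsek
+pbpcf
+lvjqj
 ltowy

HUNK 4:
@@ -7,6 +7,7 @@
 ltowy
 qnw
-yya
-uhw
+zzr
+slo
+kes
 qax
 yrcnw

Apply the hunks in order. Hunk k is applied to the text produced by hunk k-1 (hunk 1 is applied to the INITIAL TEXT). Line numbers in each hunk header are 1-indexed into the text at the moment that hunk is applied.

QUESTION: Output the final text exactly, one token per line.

Answer: mkhyc
jiyg
egpd
yhdvi
pbpcf
lvjqj
ltowy
qnw
zzr
slo
kes
qax
yrcnw
qfsq

Derivation:
Hunk 1: at line 3 remove [rdsz] add [cmsek,swkyd,ycos] -> 13 lines: mkhyc jiyg egpd yhdvi cmsek swkyd ycos qnw yya uhw qax yrcnw qfsq
Hunk 2: at line 5 remove [swkyd,ycos] add [ltowy] -> 12 lines: mkhyc jiyg egpd yhdvi cmsek ltowy qnw yya uhw qax yrcnw qfsq
Hunk 3: at line 4 remove [cmsek] add [pbpcf,lvjqj] -> 13 lines: mkhyc jiyg egpd yhdvi pbpcf lvjqj ltowy qnw yya uhw qax yrcnw qfsq
Hunk 4: at line 7 remove [yya,uhw] add [zzr,slo,kes] -> 14 lines: mkhyc jiyg egpd yhdvi pbpcf lvjqj ltowy qnw zzr slo kes qax yrcnw qfsq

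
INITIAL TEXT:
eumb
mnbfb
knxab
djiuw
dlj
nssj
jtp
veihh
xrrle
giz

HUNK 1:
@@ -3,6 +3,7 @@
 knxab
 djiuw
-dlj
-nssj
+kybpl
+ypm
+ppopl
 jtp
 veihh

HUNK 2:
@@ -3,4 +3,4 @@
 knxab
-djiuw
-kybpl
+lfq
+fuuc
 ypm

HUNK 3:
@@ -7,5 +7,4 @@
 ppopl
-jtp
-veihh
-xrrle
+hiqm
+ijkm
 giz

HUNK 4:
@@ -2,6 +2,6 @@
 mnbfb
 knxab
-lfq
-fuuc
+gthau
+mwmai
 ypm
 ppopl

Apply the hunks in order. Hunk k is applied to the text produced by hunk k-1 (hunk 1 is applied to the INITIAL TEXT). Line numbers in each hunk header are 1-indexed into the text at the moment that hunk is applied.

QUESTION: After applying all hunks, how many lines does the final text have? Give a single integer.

Hunk 1: at line 3 remove [dlj,nssj] add [kybpl,ypm,ppopl] -> 11 lines: eumb mnbfb knxab djiuw kybpl ypm ppopl jtp veihh xrrle giz
Hunk 2: at line 3 remove [djiuw,kybpl] add [lfq,fuuc] -> 11 lines: eumb mnbfb knxab lfq fuuc ypm ppopl jtp veihh xrrle giz
Hunk 3: at line 7 remove [jtp,veihh,xrrle] add [hiqm,ijkm] -> 10 lines: eumb mnbfb knxab lfq fuuc ypm ppopl hiqm ijkm giz
Hunk 4: at line 2 remove [lfq,fuuc] add [gthau,mwmai] -> 10 lines: eumb mnbfb knxab gthau mwmai ypm ppopl hiqm ijkm giz
Final line count: 10

Answer: 10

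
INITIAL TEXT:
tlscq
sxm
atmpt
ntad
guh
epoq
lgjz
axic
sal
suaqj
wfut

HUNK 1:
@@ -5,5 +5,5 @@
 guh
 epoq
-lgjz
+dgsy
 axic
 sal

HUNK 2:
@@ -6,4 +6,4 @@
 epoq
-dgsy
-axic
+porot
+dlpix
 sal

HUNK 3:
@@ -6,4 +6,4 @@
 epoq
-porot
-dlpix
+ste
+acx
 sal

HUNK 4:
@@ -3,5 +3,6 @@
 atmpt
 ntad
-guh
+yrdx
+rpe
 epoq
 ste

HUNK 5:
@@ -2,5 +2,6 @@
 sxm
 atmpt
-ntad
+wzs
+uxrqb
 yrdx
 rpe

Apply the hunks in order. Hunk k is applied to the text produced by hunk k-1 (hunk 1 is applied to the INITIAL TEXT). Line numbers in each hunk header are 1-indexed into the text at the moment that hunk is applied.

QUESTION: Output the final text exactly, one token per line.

Hunk 1: at line 5 remove [lgjz] add [dgsy] -> 11 lines: tlscq sxm atmpt ntad guh epoq dgsy axic sal suaqj wfut
Hunk 2: at line 6 remove [dgsy,axic] add [porot,dlpix] -> 11 lines: tlscq sxm atmpt ntad guh epoq porot dlpix sal suaqj wfut
Hunk 3: at line 6 remove [porot,dlpix] add [ste,acx] -> 11 lines: tlscq sxm atmpt ntad guh epoq ste acx sal suaqj wfut
Hunk 4: at line 3 remove [guh] add [yrdx,rpe] -> 12 lines: tlscq sxm atmpt ntad yrdx rpe epoq ste acx sal suaqj wfut
Hunk 5: at line 2 remove [ntad] add [wzs,uxrqb] -> 13 lines: tlscq sxm atmpt wzs uxrqb yrdx rpe epoq ste acx sal suaqj wfut

Answer: tlscq
sxm
atmpt
wzs
uxrqb
yrdx
rpe
epoq
ste
acx
sal
suaqj
wfut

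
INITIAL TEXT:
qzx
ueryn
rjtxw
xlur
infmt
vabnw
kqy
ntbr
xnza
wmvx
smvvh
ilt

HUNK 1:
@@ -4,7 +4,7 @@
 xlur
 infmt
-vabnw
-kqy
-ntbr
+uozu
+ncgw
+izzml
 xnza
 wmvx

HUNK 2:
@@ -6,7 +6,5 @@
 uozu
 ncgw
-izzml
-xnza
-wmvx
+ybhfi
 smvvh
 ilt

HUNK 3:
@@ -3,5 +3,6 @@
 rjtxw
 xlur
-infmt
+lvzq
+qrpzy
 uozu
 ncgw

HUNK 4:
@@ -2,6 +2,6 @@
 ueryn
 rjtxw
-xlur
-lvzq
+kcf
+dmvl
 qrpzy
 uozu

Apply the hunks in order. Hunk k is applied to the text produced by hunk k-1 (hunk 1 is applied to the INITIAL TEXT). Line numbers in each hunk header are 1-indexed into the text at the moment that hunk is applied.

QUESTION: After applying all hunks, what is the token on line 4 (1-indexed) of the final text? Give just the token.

Hunk 1: at line 4 remove [vabnw,kqy,ntbr] add [uozu,ncgw,izzml] -> 12 lines: qzx ueryn rjtxw xlur infmt uozu ncgw izzml xnza wmvx smvvh ilt
Hunk 2: at line 6 remove [izzml,xnza,wmvx] add [ybhfi] -> 10 lines: qzx ueryn rjtxw xlur infmt uozu ncgw ybhfi smvvh ilt
Hunk 3: at line 3 remove [infmt] add [lvzq,qrpzy] -> 11 lines: qzx ueryn rjtxw xlur lvzq qrpzy uozu ncgw ybhfi smvvh ilt
Hunk 4: at line 2 remove [xlur,lvzq] add [kcf,dmvl] -> 11 lines: qzx ueryn rjtxw kcf dmvl qrpzy uozu ncgw ybhfi smvvh ilt
Final line 4: kcf

Answer: kcf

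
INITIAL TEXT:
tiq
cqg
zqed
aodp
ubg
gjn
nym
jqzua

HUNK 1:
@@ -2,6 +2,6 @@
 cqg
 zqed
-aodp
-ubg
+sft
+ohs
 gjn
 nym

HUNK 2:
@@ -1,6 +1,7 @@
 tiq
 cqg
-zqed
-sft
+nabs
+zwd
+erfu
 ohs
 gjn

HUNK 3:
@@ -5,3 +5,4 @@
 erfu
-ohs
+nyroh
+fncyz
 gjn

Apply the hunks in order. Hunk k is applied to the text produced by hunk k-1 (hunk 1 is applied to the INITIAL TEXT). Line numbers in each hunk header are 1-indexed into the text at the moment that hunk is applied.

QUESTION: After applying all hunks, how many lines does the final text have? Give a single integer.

Hunk 1: at line 2 remove [aodp,ubg] add [sft,ohs] -> 8 lines: tiq cqg zqed sft ohs gjn nym jqzua
Hunk 2: at line 1 remove [zqed,sft] add [nabs,zwd,erfu] -> 9 lines: tiq cqg nabs zwd erfu ohs gjn nym jqzua
Hunk 3: at line 5 remove [ohs] add [nyroh,fncyz] -> 10 lines: tiq cqg nabs zwd erfu nyroh fncyz gjn nym jqzua
Final line count: 10

Answer: 10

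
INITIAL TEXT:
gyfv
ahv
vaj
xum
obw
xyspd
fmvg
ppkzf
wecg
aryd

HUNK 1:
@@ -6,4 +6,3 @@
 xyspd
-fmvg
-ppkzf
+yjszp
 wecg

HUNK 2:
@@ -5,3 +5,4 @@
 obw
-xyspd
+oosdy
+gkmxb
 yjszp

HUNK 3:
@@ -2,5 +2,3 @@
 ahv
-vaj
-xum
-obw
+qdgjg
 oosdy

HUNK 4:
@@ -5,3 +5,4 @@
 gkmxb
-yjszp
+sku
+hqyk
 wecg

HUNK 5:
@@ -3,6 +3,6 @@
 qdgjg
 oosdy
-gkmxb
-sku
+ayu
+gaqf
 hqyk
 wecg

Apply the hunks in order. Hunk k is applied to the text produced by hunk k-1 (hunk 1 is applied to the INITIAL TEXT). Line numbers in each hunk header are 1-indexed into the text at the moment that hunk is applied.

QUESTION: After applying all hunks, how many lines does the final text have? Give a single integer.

Hunk 1: at line 6 remove [fmvg,ppkzf] add [yjszp] -> 9 lines: gyfv ahv vaj xum obw xyspd yjszp wecg aryd
Hunk 2: at line 5 remove [xyspd] add [oosdy,gkmxb] -> 10 lines: gyfv ahv vaj xum obw oosdy gkmxb yjszp wecg aryd
Hunk 3: at line 2 remove [vaj,xum,obw] add [qdgjg] -> 8 lines: gyfv ahv qdgjg oosdy gkmxb yjszp wecg aryd
Hunk 4: at line 5 remove [yjszp] add [sku,hqyk] -> 9 lines: gyfv ahv qdgjg oosdy gkmxb sku hqyk wecg aryd
Hunk 5: at line 3 remove [gkmxb,sku] add [ayu,gaqf] -> 9 lines: gyfv ahv qdgjg oosdy ayu gaqf hqyk wecg aryd
Final line count: 9

Answer: 9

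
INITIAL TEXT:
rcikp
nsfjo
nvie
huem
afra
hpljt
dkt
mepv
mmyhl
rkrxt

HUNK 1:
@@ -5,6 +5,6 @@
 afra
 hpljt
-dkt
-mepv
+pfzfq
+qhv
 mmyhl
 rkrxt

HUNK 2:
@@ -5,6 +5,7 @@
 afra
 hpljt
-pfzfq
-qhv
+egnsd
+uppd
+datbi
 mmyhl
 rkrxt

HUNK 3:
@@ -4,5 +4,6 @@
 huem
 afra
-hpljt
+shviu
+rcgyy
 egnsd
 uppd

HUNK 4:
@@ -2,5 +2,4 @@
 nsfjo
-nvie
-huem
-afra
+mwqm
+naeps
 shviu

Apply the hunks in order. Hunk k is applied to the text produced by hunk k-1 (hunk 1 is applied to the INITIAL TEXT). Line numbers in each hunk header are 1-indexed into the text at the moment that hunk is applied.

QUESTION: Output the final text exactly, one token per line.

Hunk 1: at line 5 remove [dkt,mepv] add [pfzfq,qhv] -> 10 lines: rcikp nsfjo nvie huem afra hpljt pfzfq qhv mmyhl rkrxt
Hunk 2: at line 5 remove [pfzfq,qhv] add [egnsd,uppd,datbi] -> 11 lines: rcikp nsfjo nvie huem afra hpljt egnsd uppd datbi mmyhl rkrxt
Hunk 3: at line 4 remove [hpljt] add [shviu,rcgyy] -> 12 lines: rcikp nsfjo nvie huem afra shviu rcgyy egnsd uppd datbi mmyhl rkrxt
Hunk 4: at line 2 remove [nvie,huem,afra] add [mwqm,naeps] -> 11 lines: rcikp nsfjo mwqm naeps shviu rcgyy egnsd uppd datbi mmyhl rkrxt

Answer: rcikp
nsfjo
mwqm
naeps
shviu
rcgyy
egnsd
uppd
datbi
mmyhl
rkrxt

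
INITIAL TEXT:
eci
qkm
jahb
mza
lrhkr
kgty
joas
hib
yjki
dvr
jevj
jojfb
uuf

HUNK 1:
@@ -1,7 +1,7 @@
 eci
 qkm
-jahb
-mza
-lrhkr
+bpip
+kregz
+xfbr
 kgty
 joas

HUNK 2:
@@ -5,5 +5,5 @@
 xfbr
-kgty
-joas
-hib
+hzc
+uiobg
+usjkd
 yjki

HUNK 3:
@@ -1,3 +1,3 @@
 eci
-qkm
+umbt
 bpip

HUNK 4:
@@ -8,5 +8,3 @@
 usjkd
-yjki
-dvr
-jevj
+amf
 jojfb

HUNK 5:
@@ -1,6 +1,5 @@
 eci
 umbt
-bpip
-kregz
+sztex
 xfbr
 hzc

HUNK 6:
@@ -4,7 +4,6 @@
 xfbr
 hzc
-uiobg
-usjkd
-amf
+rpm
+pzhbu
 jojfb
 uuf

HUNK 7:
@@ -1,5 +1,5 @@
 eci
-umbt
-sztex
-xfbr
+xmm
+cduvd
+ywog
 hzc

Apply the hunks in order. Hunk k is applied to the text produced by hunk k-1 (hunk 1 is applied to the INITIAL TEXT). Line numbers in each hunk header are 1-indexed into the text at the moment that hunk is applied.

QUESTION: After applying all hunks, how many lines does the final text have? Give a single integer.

Hunk 1: at line 1 remove [jahb,mza,lrhkr] add [bpip,kregz,xfbr] -> 13 lines: eci qkm bpip kregz xfbr kgty joas hib yjki dvr jevj jojfb uuf
Hunk 2: at line 5 remove [kgty,joas,hib] add [hzc,uiobg,usjkd] -> 13 lines: eci qkm bpip kregz xfbr hzc uiobg usjkd yjki dvr jevj jojfb uuf
Hunk 3: at line 1 remove [qkm] add [umbt] -> 13 lines: eci umbt bpip kregz xfbr hzc uiobg usjkd yjki dvr jevj jojfb uuf
Hunk 4: at line 8 remove [yjki,dvr,jevj] add [amf] -> 11 lines: eci umbt bpip kregz xfbr hzc uiobg usjkd amf jojfb uuf
Hunk 5: at line 1 remove [bpip,kregz] add [sztex] -> 10 lines: eci umbt sztex xfbr hzc uiobg usjkd amf jojfb uuf
Hunk 6: at line 4 remove [uiobg,usjkd,amf] add [rpm,pzhbu] -> 9 lines: eci umbt sztex xfbr hzc rpm pzhbu jojfb uuf
Hunk 7: at line 1 remove [umbt,sztex,xfbr] add [xmm,cduvd,ywog] -> 9 lines: eci xmm cduvd ywog hzc rpm pzhbu jojfb uuf
Final line count: 9

Answer: 9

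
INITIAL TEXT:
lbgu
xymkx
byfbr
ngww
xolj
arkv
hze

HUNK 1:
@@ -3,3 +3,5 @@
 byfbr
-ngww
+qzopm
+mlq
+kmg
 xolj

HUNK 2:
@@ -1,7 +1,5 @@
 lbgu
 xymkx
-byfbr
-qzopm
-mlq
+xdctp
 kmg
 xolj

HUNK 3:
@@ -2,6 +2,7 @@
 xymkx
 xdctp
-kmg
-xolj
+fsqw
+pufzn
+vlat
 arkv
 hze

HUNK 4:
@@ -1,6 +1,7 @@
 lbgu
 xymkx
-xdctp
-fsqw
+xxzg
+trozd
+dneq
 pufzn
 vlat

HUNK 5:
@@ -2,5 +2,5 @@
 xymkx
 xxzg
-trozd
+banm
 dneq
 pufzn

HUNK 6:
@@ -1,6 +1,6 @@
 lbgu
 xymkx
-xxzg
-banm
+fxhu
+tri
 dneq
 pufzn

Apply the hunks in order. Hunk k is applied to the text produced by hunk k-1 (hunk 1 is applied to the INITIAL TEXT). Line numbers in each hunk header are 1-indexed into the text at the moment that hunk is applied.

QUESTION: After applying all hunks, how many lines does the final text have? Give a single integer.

Hunk 1: at line 3 remove [ngww] add [qzopm,mlq,kmg] -> 9 lines: lbgu xymkx byfbr qzopm mlq kmg xolj arkv hze
Hunk 2: at line 1 remove [byfbr,qzopm,mlq] add [xdctp] -> 7 lines: lbgu xymkx xdctp kmg xolj arkv hze
Hunk 3: at line 2 remove [kmg,xolj] add [fsqw,pufzn,vlat] -> 8 lines: lbgu xymkx xdctp fsqw pufzn vlat arkv hze
Hunk 4: at line 1 remove [xdctp,fsqw] add [xxzg,trozd,dneq] -> 9 lines: lbgu xymkx xxzg trozd dneq pufzn vlat arkv hze
Hunk 5: at line 2 remove [trozd] add [banm] -> 9 lines: lbgu xymkx xxzg banm dneq pufzn vlat arkv hze
Hunk 6: at line 1 remove [xxzg,banm] add [fxhu,tri] -> 9 lines: lbgu xymkx fxhu tri dneq pufzn vlat arkv hze
Final line count: 9

Answer: 9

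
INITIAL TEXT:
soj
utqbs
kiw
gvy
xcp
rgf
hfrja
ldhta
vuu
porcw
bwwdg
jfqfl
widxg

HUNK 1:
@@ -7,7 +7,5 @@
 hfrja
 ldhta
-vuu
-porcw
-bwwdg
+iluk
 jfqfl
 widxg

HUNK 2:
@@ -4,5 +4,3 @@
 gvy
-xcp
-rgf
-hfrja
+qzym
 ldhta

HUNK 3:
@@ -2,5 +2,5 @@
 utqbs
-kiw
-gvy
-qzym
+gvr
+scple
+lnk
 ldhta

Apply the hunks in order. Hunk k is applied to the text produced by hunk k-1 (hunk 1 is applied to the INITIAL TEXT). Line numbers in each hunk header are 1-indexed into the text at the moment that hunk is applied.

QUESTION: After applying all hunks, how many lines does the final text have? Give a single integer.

Hunk 1: at line 7 remove [vuu,porcw,bwwdg] add [iluk] -> 11 lines: soj utqbs kiw gvy xcp rgf hfrja ldhta iluk jfqfl widxg
Hunk 2: at line 4 remove [xcp,rgf,hfrja] add [qzym] -> 9 lines: soj utqbs kiw gvy qzym ldhta iluk jfqfl widxg
Hunk 3: at line 2 remove [kiw,gvy,qzym] add [gvr,scple,lnk] -> 9 lines: soj utqbs gvr scple lnk ldhta iluk jfqfl widxg
Final line count: 9

Answer: 9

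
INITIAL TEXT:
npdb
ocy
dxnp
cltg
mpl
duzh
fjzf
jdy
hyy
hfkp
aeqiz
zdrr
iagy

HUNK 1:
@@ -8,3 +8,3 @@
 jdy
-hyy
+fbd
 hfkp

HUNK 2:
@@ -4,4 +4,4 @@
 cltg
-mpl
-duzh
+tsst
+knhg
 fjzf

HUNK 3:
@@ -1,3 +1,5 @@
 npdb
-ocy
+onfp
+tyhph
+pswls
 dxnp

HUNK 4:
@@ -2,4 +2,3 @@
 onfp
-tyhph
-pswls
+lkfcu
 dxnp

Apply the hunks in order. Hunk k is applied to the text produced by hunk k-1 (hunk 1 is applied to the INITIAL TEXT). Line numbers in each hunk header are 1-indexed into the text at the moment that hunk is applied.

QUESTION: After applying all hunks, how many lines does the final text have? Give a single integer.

Answer: 14

Derivation:
Hunk 1: at line 8 remove [hyy] add [fbd] -> 13 lines: npdb ocy dxnp cltg mpl duzh fjzf jdy fbd hfkp aeqiz zdrr iagy
Hunk 2: at line 4 remove [mpl,duzh] add [tsst,knhg] -> 13 lines: npdb ocy dxnp cltg tsst knhg fjzf jdy fbd hfkp aeqiz zdrr iagy
Hunk 3: at line 1 remove [ocy] add [onfp,tyhph,pswls] -> 15 lines: npdb onfp tyhph pswls dxnp cltg tsst knhg fjzf jdy fbd hfkp aeqiz zdrr iagy
Hunk 4: at line 2 remove [tyhph,pswls] add [lkfcu] -> 14 lines: npdb onfp lkfcu dxnp cltg tsst knhg fjzf jdy fbd hfkp aeqiz zdrr iagy
Final line count: 14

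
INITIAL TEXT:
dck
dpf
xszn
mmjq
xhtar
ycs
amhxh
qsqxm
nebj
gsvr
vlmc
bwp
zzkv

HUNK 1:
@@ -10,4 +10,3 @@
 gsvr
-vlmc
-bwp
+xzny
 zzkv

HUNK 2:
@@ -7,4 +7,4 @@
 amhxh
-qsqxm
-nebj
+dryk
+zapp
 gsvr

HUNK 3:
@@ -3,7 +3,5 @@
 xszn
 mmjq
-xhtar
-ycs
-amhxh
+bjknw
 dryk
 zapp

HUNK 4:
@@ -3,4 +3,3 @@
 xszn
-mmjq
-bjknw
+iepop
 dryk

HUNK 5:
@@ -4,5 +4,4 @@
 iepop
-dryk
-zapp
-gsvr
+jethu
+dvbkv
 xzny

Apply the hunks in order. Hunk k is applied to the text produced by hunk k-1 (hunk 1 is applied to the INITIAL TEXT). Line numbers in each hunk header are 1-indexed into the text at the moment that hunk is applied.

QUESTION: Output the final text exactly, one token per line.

Hunk 1: at line 10 remove [vlmc,bwp] add [xzny] -> 12 lines: dck dpf xszn mmjq xhtar ycs amhxh qsqxm nebj gsvr xzny zzkv
Hunk 2: at line 7 remove [qsqxm,nebj] add [dryk,zapp] -> 12 lines: dck dpf xszn mmjq xhtar ycs amhxh dryk zapp gsvr xzny zzkv
Hunk 3: at line 3 remove [xhtar,ycs,amhxh] add [bjknw] -> 10 lines: dck dpf xszn mmjq bjknw dryk zapp gsvr xzny zzkv
Hunk 4: at line 3 remove [mmjq,bjknw] add [iepop] -> 9 lines: dck dpf xszn iepop dryk zapp gsvr xzny zzkv
Hunk 5: at line 4 remove [dryk,zapp,gsvr] add [jethu,dvbkv] -> 8 lines: dck dpf xszn iepop jethu dvbkv xzny zzkv

Answer: dck
dpf
xszn
iepop
jethu
dvbkv
xzny
zzkv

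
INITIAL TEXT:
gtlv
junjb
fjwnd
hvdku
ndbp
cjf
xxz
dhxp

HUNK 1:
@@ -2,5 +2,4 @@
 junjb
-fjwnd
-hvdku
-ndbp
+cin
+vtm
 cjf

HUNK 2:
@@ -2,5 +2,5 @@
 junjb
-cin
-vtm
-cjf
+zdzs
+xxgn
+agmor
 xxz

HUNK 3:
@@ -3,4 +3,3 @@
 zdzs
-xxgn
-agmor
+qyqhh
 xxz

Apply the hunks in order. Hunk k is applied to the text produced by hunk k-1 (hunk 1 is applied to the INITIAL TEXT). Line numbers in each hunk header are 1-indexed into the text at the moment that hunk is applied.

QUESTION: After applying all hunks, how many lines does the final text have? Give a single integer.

Hunk 1: at line 2 remove [fjwnd,hvdku,ndbp] add [cin,vtm] -> 7 lines: gtlv junjb cin vtm cjf xxz dhxp
Hunk 2: at line 2 remove [cin,vtm,cjf] add [zdzs,xxgn,agmor] -> 7 lines: gtlv junjb zdzs xxgn agmor xxz dhxp
Hunk 3: at line 3 remove [xxgn,agmor] add [qyqhh] -> 6 lines: gtlv junjb zdzs qyqhh xxz dhxp
Final line count: 6

Answer: 6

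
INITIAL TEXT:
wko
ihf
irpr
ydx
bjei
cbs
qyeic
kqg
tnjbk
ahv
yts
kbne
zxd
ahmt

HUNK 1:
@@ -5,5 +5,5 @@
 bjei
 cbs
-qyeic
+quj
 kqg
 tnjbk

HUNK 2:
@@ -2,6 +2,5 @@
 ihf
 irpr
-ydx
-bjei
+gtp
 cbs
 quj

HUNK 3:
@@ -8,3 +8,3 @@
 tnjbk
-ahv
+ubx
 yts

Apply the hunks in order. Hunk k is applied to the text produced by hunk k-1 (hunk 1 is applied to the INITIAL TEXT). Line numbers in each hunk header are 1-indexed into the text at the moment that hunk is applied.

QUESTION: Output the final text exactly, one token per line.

Answer: wko
ihf
irpr
gtp
cbs
quj
kqg
tnjbk
ubx
yts
kbne
zxd
ahmt

Derivation:
Hunk 1: at line 5 remove [qyeic] add [quj] -> 14 lines: wko ihf irpr ydx bjei cbs quj kqg tnjbk ahv yts kbne zxd ahmt
Hunk 2: at line 2 remove [ydx,bjei] add [gtp] -> 13 lines: wko ihf irpr gtp cbs quj kqg tnjbk ahv yts kbne zxd ahmt
Hunk 3: at line 8 remove [ahv] add [ubx] -> 13 lines: wko ihf irpr gtp cbs quj kqg tnjbk ubx yts kbne zxd ahmt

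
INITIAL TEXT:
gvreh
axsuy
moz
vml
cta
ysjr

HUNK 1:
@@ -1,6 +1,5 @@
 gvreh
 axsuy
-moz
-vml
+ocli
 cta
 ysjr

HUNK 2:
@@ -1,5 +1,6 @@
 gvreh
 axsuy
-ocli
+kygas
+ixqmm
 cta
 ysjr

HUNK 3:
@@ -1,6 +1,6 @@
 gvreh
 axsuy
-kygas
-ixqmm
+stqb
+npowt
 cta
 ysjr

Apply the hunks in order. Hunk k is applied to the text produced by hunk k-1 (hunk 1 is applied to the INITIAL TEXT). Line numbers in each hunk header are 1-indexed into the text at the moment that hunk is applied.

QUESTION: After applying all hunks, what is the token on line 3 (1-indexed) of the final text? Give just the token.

Answer: stqb

Derivation:
Hunk 1: at line 1 remove [moz,vml] add [ocli] -> 5 lines: gvreh axsuy ocli cta ysjr
Hunk 2: at line 1 remove [ocli] add [kygas,ixqmm] -> 6 lines: gvreh axsuy kygas ixqmm cta ysjr
Hunk 3: at line 1 remove [kygas,ixqmm] add [stqb,npowt] -> 6 lines: gvreh axsuy stqb npowt cta ysjr
Final line 3: stqb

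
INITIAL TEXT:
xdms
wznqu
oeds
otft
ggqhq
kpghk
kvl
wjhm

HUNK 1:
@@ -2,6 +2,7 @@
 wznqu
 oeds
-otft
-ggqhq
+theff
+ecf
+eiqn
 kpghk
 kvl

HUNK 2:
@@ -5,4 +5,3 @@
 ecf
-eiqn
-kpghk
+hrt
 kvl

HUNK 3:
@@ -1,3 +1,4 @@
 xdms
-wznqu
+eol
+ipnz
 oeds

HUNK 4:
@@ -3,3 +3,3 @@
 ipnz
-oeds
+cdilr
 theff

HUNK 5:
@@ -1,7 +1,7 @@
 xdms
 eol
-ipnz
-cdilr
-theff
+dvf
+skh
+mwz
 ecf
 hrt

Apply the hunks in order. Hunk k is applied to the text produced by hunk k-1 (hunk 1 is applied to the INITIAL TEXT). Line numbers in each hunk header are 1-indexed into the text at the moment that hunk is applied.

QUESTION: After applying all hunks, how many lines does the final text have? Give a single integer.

Hunk 1: at line 2 remove [otft,ggqhq] add [theff,ecf,eiqn] -> 9 lines: xdms wznqu oeds theff ecf eiqn kpghk kvl wjhm
Hunk 2: at line 5 remove [eiqn,kpghk] add [hrt] -> 8 lines: xdms wznqu oeds theff ecf hrt kvl wjhm
Hunk 3: at line 1 remove [wznqu] add [eol,ipnz] -> 9 lines: xdms eol ipnz oeds theff ecf hrt kvl wjhm
Hunk 4: at line 3 remove [oeds] add [cdilr] -> 9 lines: xdms eol ipnz cdilr theff ecf hrt kvl wjhm
Hunk 5: at line 1 remove [ipnz,cdilr,theff] add [dvf,skh,mwz] -> 9 lines: xdms eol dvf skh mwz ecf hrt kvl wjhm
Final line count: 9

Answer: 9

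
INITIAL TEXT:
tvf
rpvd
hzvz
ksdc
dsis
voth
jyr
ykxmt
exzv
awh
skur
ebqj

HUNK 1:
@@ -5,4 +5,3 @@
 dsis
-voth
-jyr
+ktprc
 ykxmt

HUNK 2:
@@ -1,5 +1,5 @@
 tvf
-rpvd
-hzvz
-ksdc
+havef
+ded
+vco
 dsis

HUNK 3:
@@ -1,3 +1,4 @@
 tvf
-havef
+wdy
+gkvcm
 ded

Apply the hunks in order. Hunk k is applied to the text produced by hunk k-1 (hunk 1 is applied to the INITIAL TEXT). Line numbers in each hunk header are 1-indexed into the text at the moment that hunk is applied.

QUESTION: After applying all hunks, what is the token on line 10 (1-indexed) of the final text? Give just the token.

Hunk 1: at line 5 remove [voth,jyr] add [ktprc] -> 11 lines: tvf rpvd hzvz ksdc dsis ktprc ykxmt exzv awh skur ebqj
Hunk 2: at line 1 remove [rpvd,hzvz,ksdc] add [havef,ded,vco] -> 11 lines: tvf havef ded vco dsis ktprc ykxmt exzv awh skur ebqj
Hunk 3: at line 1 remove [havef] add [wdy,gkvcm] -> 12 lines: tvf wdy gkvcm ded vco dsis ktprc ykxmt exzv awh skur ebqj
Final line 10: awh

Answer: awh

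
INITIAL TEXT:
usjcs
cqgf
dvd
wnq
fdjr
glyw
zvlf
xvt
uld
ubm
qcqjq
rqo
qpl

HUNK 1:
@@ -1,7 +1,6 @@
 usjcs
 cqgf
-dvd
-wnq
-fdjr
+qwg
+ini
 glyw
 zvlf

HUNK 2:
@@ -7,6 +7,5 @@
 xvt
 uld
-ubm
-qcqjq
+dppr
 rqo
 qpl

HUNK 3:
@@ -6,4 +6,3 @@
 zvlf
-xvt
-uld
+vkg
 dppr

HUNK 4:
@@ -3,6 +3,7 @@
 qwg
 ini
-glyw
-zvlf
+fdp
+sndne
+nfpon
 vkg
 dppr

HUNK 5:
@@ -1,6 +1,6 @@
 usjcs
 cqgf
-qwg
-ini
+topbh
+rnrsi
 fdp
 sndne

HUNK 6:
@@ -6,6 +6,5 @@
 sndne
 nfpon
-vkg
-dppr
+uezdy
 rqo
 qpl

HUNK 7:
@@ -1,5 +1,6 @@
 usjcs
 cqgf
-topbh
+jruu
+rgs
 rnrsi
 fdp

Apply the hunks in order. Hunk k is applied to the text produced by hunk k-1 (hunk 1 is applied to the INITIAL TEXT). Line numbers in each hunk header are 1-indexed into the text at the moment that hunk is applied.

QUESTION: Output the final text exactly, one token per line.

Answer: usjcs
cqgf
jruu
rgs
rnrsi
fdp
sndne
nfpon
uezdy
rqo
qpl

Derivation:
Hunk 1: at line 1 remove [dvd,wnq,fdjr] add [qwg,ini] -> 12 lines: usjcs cqgf qwg ini glyw zvlf xvt uld ubm qcqjq rqo qpl
Hunk 2: at line 7 remove [ubm,qcqjq] add [dppr] -> 11 lines: usjcs cqgf qwg ini glyw zvlf xvt uld dppr rqo qpl
Hunk 3: at line 6 remove [xvt,uld] add [vkg] -> 10 lines: usjcs cqgf qwg ini glyw zvlf vkg dppr rqo qpl
Hunk 4: at line 3 remove [glyw,zvlf] add [fdp,sndne,nfpon] -> 11 lines: usjcs cqgf qwg ini fdp sndne nfpon vkg dppr rqo qpl
Hunk 5: at line 1 remove [qwg,ini] add [topbh,rnrsi] -> 11 lines: usjcs cqgf topbh rnrsi fdp sndne nfpon vkg dppr rqo qpl
Hunk 6: at line 6 remove [vkg,dppr] add [uezdy] -> 10 lines: usjcs cqgf topbh rnrsi fdp sndne nfpon uezdy rqo qpl
Hunk 7: at line 1 remove [topbh] add [jruu,rgs] -> 11 lines: usjcs cqgf jruu rgs rnrsi fdp sndne nfpon uezdy rqo qpl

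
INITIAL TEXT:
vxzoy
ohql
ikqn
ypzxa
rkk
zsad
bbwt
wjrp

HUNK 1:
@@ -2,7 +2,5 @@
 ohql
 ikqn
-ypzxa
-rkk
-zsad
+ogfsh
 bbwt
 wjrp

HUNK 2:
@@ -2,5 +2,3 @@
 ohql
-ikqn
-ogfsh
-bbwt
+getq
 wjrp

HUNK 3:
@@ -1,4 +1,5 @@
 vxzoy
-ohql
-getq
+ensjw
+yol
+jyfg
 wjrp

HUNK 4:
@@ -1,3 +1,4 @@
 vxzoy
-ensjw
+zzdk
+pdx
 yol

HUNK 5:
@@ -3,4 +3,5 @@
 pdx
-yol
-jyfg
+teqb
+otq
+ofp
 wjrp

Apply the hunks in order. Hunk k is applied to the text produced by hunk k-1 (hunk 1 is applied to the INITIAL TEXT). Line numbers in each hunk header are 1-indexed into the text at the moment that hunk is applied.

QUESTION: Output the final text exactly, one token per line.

Hunk 1: at line 2 remove [ypzxa,rkk,zsad] add [ogfsh] -> 6 lines: vxzoy ohql ikqn ogfsh bbwt wjrp
Hunk 2: at line 2 remove [ikqn,ogfsh,bbwt] add [getq] -> 4 lines: vxzoy ohql getq wjrp
Hunk 3: at line 1 remove [ohql,getq] add [ensjw,yol,jyfg] -> 5 lines: vxzoy ensjw yol jyfg wjrp
Hunk 4: at line 1 remove [ensjw] add [zzdk,pdx] -> 6 lines: vxzoy zzdk pdx yol jyfg wjrp
Hunk 5: at line 3 remove [yol,jyfg] add [teqb,otq,ofp] -> 7 lines: vxzoy zzdk pdx teqb otq ofp wjrp

Answer: vxzoy
zzdk
pdx
teqb
otq
ofp
wjrp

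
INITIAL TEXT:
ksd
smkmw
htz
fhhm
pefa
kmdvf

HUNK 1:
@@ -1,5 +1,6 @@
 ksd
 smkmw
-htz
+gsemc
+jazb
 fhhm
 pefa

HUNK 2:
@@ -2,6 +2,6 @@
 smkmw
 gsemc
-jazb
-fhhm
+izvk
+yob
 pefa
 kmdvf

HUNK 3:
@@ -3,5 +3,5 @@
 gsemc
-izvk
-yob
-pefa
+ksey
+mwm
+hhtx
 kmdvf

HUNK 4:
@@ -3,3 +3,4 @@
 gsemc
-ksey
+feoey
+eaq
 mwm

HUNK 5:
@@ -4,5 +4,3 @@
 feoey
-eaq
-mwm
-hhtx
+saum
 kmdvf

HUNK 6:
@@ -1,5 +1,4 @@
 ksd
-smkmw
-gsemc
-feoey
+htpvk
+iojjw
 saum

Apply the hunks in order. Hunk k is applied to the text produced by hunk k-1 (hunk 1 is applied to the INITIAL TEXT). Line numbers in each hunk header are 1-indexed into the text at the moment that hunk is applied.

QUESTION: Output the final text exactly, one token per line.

Hunk 1: at line 1 remove [htz] add [gsemc,jazb] -> 7 lines: ksd smkmw gsemc jazb fhhm pefa kmdvf
Hunk 2: at line 2 remove [jazb,fhhm] add [izvk,yob] -> 7 lines: ksd smkmw gsemc izvk yob pefa kmdvf
Hunk 3: at line 3 remove [izvk,yob,pefa] add [ksey,mwm,hhtx] -> 7 lines: ksd smkmw gsemc ksey mwm hhtx kmdvf
Hunk 4: at line 3 remove [ksey] add [feoey,eaq] -> 8 lines: ksd smkmw gsemc feoey eaq mwm hhtx kmdvf
Hunk 5: at line 4 remove [eaq,mwm,hhtx] add [saum] -> 6 lines: ksd smkmw gsemc feoey saum kmdvf
Hunk 6: at line 1 remove [smkmw,gsemc,feoey] add [htpvk,iojjw] -> 5 lines: ksd htpvk iojjw saum kmdvf

Answer: ksd
htpvk
iojjw
saum
kmdvf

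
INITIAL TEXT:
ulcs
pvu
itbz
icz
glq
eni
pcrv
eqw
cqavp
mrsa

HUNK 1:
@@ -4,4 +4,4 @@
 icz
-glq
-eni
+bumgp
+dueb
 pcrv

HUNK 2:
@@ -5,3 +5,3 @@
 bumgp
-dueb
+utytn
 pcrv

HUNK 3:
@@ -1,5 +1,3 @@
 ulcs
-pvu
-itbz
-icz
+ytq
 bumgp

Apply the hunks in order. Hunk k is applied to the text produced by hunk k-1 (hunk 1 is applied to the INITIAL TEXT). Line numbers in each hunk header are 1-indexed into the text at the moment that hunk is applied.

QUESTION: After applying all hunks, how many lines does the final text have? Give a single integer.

Hunk 1: at line 4 remove [glq,eni] add [bumgp,dueb] -> 10 lines: ulcs pvu itbz icz bumgp dueb pcrv eqw cqavp mrsa
Hunk 2: at line 5 remove [dueb] add [utytn] -> 10 lines: ulcs pvu itbz icz bumgp utytn pcrv eqw cqavp mrsa
Hunk 3: at line 1 remove [pvu,itbz,icz] add [ytq] -> 8 lines: ulcs ytq bumgp utytn pcrv eqw cqavp mrsa
Final line count: 8

Answer: 8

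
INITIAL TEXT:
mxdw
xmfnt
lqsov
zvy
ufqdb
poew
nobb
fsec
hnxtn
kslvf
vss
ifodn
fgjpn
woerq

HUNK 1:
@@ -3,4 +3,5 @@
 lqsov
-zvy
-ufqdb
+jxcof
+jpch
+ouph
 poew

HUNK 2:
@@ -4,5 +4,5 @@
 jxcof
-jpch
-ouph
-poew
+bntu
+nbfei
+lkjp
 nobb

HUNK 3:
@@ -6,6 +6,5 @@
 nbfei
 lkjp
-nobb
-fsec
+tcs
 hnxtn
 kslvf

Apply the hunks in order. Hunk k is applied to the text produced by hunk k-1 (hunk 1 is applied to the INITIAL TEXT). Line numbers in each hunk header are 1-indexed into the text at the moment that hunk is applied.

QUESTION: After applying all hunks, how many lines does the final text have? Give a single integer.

Answer: 14

Derivation:
Hunk 1: at line 3 remove [zvy,ufqdb] add [jxcof,jpch,ouph] -> 15 lines: mxdw xmfnt lqsov jxcof jpch ouph poew nobb fsec hnxtn kslvf vss ifodn fgjpn woerq
Hunk 2: at line 4 remove [jpch,ouph,poew] add [bntu,nbfei,lkjp] -> 15 lines: mxdw xmfnt lqsov jxcof bntu nbfei lkjp nobb fsec hnxtn kslvf vss ifodn fgjpn woerq
Hunk 3: at line 6 remove [nobb,fsec] add [tcs] -> 14 lines: mxdw xmfnt lqsov jxcof bntu nbfei lkjp tcs hnxtn kslvf vss ifodn fgjpn woerq
Final line count: 14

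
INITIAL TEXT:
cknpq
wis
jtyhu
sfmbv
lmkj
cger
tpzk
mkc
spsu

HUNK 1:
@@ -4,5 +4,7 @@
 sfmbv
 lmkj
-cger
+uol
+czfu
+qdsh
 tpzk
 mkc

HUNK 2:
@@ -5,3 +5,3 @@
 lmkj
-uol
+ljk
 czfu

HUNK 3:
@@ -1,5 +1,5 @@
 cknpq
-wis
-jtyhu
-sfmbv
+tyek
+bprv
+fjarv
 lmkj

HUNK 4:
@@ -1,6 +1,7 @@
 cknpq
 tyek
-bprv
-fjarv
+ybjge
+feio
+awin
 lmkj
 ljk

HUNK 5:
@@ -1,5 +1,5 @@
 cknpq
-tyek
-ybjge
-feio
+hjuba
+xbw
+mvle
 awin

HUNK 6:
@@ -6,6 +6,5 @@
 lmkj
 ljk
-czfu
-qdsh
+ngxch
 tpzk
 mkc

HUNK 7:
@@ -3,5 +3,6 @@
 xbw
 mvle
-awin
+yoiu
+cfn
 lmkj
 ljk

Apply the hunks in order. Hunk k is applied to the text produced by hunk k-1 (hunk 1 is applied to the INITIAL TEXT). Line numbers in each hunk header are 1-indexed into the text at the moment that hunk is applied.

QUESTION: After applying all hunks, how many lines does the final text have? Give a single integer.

Hunk 1: at line 4 remove [cger] add [uol,czfu,qdsh] -> 11 lines: cknpq wis jtyhu sfmbv lmkj uol czfu qdsh tpzk mkc spsu
Hunk 2: at line 5 remove [uol] add [ljk] -> 11 lines: cknpq wis jtyhu sfmbv lmkj ljk czfu qdsh tpzk mkc spsu
Hunk 3: at line 1 remove [wis,jtyhu,sfmbv] add [tyek,bprv,fjarv] -> 11 lines: cknpq tyek bprv fjarv lmkj ljk czfu qdsh tpzk mkc spsu
Hunk 4: at line 1 remove [bprv,fjarv] add [ybjge,feio,awin] -> 12 lines: cknpq tyek ybjge feio awin lmkj ljk czfu qdsh tpzk mkc spsu
Hunk 5: at line 1 remove [tyek,ybjge,feio] add [hjuba,xbw,mvle] -> 12 lines: cknpq hjuba xbw mvle awin lmkj ljk czfu qdsh tpzk mkc spsu
Hunk 6: at line 6 remove [czfu,qdsh] add [ngxch] -> 11 lines: cknpq hjuba xbw mvle awin lmkj ljk ngxch tpzk mkc spsu
Hunk 7: at line 3 remove [awin] add [yoiu,cfn] -> 12 lines: cknpq hjuba xbw mvle yoiu cfn lmkj ljk ngxch tpzk mkc spsu
Final line count: 12

Answer: 12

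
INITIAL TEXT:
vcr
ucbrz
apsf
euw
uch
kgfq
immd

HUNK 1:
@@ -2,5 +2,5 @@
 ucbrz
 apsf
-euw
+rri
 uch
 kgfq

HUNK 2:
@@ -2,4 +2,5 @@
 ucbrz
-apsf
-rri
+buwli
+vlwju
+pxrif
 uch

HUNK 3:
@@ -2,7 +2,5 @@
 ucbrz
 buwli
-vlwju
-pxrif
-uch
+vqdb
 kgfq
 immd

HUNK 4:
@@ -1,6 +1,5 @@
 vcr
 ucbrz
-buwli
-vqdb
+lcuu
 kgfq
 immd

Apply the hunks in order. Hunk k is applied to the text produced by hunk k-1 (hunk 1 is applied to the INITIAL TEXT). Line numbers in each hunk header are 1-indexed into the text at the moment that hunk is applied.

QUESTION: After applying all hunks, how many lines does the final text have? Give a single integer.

Hunk 1: at line 2 remove [euw] add [rri] -> 7 lines: vcr ucbrz apsf rri uch kgfq immd
Hunk 2: at line 2 remove [apsf,rri] add [buwli,vlwju,pxrif] -> 8 lines: vcr ucbrz buwli vlwju pxrif uch kgfq immd
Hunk 3: at line 2 remove [vlwju,pxrif,uch] add [vqdb] -> 6 lines: vcr ucbrz buwli vqdb kgfq immd
Hunk 4: at line 1 remove [buwli,vqdb] add [lcuu] -> 5 lines: vcr ucbrz lcuu kgfq immd
Final line count: 5

Answer: 5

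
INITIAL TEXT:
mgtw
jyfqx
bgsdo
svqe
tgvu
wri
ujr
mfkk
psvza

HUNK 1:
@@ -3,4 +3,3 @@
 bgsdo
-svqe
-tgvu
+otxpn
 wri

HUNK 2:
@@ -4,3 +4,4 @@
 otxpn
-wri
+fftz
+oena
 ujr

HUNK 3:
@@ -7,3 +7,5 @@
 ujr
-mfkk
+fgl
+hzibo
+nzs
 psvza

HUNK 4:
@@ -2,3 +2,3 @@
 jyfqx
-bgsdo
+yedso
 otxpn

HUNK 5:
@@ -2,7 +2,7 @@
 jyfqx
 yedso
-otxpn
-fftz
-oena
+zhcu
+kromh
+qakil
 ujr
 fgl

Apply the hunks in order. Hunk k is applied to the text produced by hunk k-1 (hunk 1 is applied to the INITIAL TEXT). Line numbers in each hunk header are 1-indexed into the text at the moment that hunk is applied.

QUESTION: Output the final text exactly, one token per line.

Answer: mgtw
jyfqx
yedso
zhcu
kromh
qakil
ujr
fgl
hzibo
nzs
psvza

Derivation:
Hunk 1: at line 3 remove [svqe,tgvu] add [otxpn] -> 8 lines: mgtw jyfqx bgsdo otxpn wri ujr mfkk psvza
Hunk 2: at line 4 remove [wri] add [fftz,oena] -> 9 lines: mgtw jyfqx bgsdo otxpn fftz oena ujr mfkk psvza
Hunk 3: at line 7 remove [mfkk] add [fgl,hzibo,nzs] -> 11 lines: mgtw jyfqx bgsdo otxpn fftz oena ujr fgl hzibo nzs psvza
Hunk 4: at line 2 remove [bgsdo] add [yedso] -> 11 lines: mgtw jyfqx yedso otxpn fftz oena ujr fgl hzibo nzs psvza
Hunk 5: at line 2 remove [otxpn,fftz,oena] add [zhcu,kromh,qakil] -> 11 lines: mgtw jyfqx yedso zhcu kromh qakil ujr fgl hzibo nzs psvza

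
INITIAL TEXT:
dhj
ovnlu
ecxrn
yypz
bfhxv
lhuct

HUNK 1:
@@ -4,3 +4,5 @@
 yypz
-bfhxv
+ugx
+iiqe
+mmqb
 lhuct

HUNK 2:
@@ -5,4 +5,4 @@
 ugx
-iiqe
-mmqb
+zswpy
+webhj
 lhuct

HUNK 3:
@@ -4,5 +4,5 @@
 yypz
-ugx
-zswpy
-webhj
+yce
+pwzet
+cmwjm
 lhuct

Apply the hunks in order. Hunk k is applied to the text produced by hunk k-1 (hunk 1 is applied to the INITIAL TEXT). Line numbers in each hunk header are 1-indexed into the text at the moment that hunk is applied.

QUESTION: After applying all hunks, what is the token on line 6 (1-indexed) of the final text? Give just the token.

Answer: pwzet

Derivation:
Hunk 1: at line 4 remove [bfhxv] add [ugx,iiqe,mmqb] -> 8 lines: dhj ovnlu ecxrn yypz ugx iiqe mmqb lhuct
Hunk 2: at line 5 remove [iiqe,mmqb] add [zswpy,webhj] -> 8 lines: dhj ovnlu ecxrn yypz ugx zswpy webhj lhuct
Hunk 3: at line 4 remove [ugx,zswpy,webhj] add [yce,pwzet,cmwjm] -> 8 lines: dhj ovnlu ecxrn yypz yce pwzet cmwjm lhuct
Final line 6: pwzet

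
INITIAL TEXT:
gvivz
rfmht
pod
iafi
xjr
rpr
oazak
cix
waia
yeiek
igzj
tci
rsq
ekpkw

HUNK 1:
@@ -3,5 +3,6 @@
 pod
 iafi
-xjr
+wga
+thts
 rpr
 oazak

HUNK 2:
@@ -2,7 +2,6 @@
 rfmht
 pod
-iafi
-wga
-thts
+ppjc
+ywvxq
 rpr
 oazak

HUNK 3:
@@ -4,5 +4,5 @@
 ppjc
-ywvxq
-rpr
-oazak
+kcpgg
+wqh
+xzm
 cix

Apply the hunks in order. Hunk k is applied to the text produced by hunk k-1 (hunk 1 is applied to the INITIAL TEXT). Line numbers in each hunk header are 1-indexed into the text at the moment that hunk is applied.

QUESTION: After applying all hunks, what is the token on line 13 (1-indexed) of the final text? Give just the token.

Answer: rsq

Derivation:
Hunk 1: at line 3 remove [xjr] add [wga,thts] -> 15 lines: gvivz rfmht pod iafi wga thts rpr oazak cix waia yeiek igzj tci rsq ekpkw
Hunk 2: at line 2 remove [iafi,wga,thts] add [ppjc,ywvxq] -> 14 lines: gvivz rfmht pod ppjc ywvxq rpr oazak cix waia yeiek igzj tci rsq ekpkw
Hunk 3: at line 4 remove [ywvxq,rpr,oazak] add [kcpgg,wqh,xzm] -> 14 lines: gvivz rfmht pod ppjc kcpgg wqh xzm cix waia yeiek igzj tci rsq ekpkw
Final line 13: rsq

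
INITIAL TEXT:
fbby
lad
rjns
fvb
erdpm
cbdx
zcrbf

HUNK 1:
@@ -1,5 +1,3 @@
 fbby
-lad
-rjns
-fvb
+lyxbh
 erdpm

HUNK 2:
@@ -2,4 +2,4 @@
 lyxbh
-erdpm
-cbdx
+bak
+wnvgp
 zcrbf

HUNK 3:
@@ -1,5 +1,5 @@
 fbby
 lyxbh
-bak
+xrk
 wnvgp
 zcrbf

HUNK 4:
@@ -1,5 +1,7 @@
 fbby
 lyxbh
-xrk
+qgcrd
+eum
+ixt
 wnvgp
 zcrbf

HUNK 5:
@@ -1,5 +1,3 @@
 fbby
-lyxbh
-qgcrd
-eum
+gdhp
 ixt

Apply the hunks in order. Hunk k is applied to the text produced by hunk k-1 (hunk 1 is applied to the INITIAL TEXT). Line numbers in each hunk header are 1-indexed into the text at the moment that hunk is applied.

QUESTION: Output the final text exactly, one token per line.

Hunk 1: at line 1 remove [lad,rjns,fvb] add [lyxbh] -> 5 lines: fbby lyxbh erdpm cbdx zcrbf
Hunk 2: at line 2 remove [erdpm,cbdx] add [bak,wnvgp] -> 5 lines: fbby lyxbh bak wnvgp zcrbf
Hunk 3: at line 1 remove [bak] add [xrk] -> 5 lines: fbby lyxbh xrk wnvgp zcrbf
Hunk 4: at line 1 remove [xrk] add [qgcrd,eum,ixt] -> 7 lines: fbby lyxbh qgcrd eum ixt wnvgp zcrbf
Hunk 5: at line 1 remove [lyxbh,qgcrd,eum] add [gdhp] -> 5 lines: fbby gdhp ixt wnvgp zcrbf

Answer: fbby
gdhp
ixt
wnvgp
zcrbf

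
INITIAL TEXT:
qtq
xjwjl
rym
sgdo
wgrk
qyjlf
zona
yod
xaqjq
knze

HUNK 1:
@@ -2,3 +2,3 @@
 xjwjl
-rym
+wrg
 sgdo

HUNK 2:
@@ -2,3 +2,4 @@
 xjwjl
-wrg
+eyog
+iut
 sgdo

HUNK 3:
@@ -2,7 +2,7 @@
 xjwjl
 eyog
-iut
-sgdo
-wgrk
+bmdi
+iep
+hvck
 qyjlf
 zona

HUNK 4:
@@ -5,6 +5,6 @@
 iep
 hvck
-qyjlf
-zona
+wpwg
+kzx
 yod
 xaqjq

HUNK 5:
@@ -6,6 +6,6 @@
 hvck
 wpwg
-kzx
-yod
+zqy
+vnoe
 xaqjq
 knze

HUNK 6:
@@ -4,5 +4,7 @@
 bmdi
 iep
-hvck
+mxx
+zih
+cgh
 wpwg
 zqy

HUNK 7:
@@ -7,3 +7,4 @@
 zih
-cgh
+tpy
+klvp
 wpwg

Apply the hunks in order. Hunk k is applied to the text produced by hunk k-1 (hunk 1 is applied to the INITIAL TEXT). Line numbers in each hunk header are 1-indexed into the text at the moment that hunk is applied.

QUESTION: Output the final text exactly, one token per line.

Hunk 1: at line 2 remove [rym] add [wrg] -> 10 lines: qtq xjwjl wrg sgdo wgrk qyjlf zona yod xaqjq knze
Hunk 2: at line 2 remove [wrg] add [eyog,iut] -> 11 lines: qtq xjwjl eyog iut sgdo wgrk qyjlf zona yod xaqjq knze
Hunk 3: at line 2 remove [iut,sgdo,wgrk] add [bmdi,iep,hvck] -> 11 lines: qtq xjwjl eyog bmdi iep hvck qyjlf zona yod xaqjq knze
Hunk 4: at line 5 remove [qyjlf,zona] add [wpwg,kzx] -> 11 lines: qtq xjwjl eyog bmdi iep hvck wpwg kzx yod xaqjq knze
Hunk 5: at line 6 remove [kzx,yod] add [zqy,vnoe] -> 11 lines: qtq xjwjl eyog bmdi iep hvck wpwg zqy vnoe xaqjq knze
Hunk 6: at line 4 remove [hvck] add [mxx,zih,cgh] -> 13 lines: qtq xjwjl eyog bmdi iep mxx zih cgh wpwg zqy vnoe xaqjq knze
Hunk 7: at line 7 remove [cgh] add [tpy,klvp] -> 14 lines: qtq xjwjl eyog bmdi iep mxx zih tpy klvp wpwg zqy vnoe xaqjq knze

Answer: qtq
xjwjl
eyog
bmdi
iep
mxx
zih
tpy
klvp
wpwg
zqy
vnoe
xaqjq
knze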